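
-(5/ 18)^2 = -25/324 = -0.08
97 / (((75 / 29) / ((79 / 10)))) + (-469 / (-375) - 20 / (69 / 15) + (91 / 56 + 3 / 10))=4072801/13800 = 295.13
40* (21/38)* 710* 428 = 127629600/19 = 6717347.37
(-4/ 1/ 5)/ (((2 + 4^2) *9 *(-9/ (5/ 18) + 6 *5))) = 1/486 = 0.00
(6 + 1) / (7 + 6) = 7/13 = 0.54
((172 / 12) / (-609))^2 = 1849/3337929 = 0.00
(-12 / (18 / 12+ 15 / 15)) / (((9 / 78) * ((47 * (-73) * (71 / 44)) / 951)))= 8703552/1218005 = 7.15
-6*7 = -42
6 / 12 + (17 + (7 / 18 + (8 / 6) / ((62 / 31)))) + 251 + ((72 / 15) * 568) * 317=38904226/45 = 864538.36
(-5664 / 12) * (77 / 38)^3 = -26935447/6859 = -3927.02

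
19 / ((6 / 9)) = 57/2 = 28.50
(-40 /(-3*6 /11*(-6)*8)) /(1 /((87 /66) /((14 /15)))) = -725/1008 = -0.72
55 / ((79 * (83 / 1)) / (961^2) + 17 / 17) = 50793655/930078 = 54.61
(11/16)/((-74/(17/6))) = -187/7104 = -0.03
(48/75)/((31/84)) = 1344/775 = 1.73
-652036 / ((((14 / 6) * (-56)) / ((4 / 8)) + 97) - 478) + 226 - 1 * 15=2362705/1927 = 1226.11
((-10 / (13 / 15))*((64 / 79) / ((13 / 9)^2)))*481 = -28771200/13351 = -2154.98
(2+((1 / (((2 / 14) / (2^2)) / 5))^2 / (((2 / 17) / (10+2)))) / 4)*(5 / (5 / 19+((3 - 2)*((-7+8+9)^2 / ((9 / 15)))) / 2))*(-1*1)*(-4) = 113954856/953 = 119574.88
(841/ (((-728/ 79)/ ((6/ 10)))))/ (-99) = 66439/120120 = 0.55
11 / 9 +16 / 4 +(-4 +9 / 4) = 125/36 = 3.47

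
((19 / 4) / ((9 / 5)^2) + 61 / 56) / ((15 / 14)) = 11591/4860 = 2.38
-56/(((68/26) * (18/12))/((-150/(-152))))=-14.09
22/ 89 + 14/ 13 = 1532/1157 = 1.32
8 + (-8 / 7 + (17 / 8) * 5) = 979/56 = 17.48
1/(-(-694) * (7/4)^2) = 8/17003 = 0.00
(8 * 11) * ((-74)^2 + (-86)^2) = 1132736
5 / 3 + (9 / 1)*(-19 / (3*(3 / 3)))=-166/3 = -55.33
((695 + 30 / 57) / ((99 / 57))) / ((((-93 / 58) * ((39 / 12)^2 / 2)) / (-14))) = 662.05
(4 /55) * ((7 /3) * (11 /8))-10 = -293/30 = -9.77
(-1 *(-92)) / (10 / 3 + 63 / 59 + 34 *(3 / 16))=130272/15259 = 8.54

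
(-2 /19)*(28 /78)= -28/741 = -0.04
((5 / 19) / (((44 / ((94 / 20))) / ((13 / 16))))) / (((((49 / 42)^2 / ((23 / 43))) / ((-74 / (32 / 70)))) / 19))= -23398245/847616 = -27.60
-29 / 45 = -0.64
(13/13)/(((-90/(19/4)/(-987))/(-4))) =-6251/30 = -208.37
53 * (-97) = -5141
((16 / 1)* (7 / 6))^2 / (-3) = -3136/27 = -116.15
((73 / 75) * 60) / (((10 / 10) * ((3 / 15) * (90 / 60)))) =584/3 = 194.67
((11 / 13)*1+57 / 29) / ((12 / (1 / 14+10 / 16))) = 265/1624 = 0.16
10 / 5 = 2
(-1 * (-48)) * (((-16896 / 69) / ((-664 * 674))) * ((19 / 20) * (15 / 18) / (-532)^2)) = 44/598943023 = 0.00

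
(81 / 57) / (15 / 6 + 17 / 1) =0.07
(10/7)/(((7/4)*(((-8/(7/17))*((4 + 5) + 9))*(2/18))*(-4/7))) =5/136 = 0.04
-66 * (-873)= 57618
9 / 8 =1.12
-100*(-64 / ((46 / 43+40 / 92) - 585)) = -6329600/577077 = -10.97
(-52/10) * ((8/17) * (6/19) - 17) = 141518/1615 = 87.63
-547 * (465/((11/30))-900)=-2215350/11 = -201395.45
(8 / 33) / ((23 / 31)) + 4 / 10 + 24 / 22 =6898/3795 = 1.82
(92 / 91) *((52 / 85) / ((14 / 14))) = 0.62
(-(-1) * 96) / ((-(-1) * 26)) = 48/13 = 3.69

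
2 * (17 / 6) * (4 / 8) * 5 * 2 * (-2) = -170/3 = -56.67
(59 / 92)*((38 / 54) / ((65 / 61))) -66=-10587979/161460 = -65.58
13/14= 0.93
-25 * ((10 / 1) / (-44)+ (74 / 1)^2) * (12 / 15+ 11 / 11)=-5421015/22 = -246409.77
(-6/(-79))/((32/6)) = 9/632 = 0.01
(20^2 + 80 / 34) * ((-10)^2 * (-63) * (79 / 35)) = -97264800/17 = -5721458.82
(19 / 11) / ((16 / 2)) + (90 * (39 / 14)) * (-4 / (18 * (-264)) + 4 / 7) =619601/4312 = 143.69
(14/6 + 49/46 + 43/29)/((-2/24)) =-58.58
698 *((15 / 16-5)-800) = -4489885/8 = -561235.62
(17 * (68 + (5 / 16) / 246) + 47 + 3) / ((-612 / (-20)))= 23734505/602208 = 39.41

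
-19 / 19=-1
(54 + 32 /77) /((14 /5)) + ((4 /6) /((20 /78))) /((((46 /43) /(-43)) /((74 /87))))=-374567516/5392695 = -69.46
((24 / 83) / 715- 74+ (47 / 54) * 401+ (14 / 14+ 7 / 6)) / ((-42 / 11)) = -222069314/3058965 = -72.60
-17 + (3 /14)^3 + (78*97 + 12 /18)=7549.68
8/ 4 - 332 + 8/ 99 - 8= -33454/99 = -337.92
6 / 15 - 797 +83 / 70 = -55679/70 = -795.41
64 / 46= 32/23 = 1.39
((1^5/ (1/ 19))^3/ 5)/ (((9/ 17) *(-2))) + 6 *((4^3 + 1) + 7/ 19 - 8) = -1626857/1710 = -951.38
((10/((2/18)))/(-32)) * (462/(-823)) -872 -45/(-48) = -11449361/13168 = -869.48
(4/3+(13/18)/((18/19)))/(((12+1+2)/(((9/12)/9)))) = 679/58320 = 0.01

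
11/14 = 0.79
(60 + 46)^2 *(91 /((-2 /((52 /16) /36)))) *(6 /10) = -3323047/120 = -27692.06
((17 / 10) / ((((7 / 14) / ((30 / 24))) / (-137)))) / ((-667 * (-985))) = -2329/2627980 = 0.00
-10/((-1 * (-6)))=-1.67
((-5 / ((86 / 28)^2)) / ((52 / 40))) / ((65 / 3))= -5880/312481 = -0.02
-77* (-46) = 3542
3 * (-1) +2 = -1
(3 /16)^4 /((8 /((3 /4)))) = 243/2097152 = 0.00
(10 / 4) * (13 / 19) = 65/38 = 1.71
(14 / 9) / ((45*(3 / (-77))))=-1078/1215 = -0.89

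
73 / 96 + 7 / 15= 589/480 = 1.23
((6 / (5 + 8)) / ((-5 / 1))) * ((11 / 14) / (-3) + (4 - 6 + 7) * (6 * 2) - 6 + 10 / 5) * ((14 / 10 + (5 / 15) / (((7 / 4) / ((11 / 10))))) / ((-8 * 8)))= 0.13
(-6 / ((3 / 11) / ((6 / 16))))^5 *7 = -273947751/1024 = -267527.10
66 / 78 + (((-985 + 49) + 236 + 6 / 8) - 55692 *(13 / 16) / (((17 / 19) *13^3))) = -18757/26 = -721.42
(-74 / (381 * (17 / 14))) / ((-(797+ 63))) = 259/1392555 = 0.00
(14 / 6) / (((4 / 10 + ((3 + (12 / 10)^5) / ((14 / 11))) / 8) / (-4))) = -9800000/985983 = -9.94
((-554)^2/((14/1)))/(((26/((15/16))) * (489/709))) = 272004305/237328 = 1146.11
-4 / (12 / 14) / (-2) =7/3 = 2.33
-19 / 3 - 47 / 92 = -1889/276 = -6.84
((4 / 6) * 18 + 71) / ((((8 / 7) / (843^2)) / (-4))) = -412887069/2 = -206443534.50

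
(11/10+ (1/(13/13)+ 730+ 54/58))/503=212579/145870 = 1.46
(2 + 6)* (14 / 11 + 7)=728/11 = 66.18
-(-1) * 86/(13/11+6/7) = 6622/157 = 42.18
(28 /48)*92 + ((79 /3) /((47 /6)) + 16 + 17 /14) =146555/1974 = 74.24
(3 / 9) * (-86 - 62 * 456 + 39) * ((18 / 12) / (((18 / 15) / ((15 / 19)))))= -707975/76 = -9315.46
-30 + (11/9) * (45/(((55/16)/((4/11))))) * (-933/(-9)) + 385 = 31619/33 = 958.15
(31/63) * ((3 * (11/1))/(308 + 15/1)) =341/6783 = 0.05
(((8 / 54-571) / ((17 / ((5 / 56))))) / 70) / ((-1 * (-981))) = -15413/353018736 = 0.00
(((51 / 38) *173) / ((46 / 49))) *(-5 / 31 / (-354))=720545/6394184 = 0.11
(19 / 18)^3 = 6859/5832 = 1.18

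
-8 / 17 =-0.47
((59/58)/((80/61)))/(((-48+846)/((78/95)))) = 46787/58626400 = 0.00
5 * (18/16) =45/8 = 5.62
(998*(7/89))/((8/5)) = 17465/356 = 49.06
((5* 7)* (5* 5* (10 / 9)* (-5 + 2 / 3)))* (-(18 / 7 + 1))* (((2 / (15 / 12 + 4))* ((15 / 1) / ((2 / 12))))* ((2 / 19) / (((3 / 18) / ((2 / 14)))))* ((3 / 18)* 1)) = 65000000/8379 = 7757.49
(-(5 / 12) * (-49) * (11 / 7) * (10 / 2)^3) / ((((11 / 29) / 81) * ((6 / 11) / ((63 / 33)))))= 23979375/8 = 2997421.88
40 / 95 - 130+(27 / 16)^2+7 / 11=-6746583/53504 = -126.09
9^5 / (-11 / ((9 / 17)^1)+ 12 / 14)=-3720087/1255 = -2964.21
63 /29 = 2.17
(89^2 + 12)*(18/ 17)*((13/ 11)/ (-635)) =-1856322/118745 = -15.63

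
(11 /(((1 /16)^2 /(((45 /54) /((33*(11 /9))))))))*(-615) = -393600/11 = -35781.82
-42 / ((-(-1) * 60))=-7/10 = -0.70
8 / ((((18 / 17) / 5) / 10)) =3400/9 = 377.78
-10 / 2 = -5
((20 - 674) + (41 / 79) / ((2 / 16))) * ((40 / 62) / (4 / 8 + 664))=-2053520/3254721 = -0.63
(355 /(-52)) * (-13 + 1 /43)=99045/1118 = 88.59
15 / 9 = 5/3 = 1.67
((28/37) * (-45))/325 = -252/2405 = -0.10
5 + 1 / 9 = 46/9 = 5.11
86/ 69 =1.25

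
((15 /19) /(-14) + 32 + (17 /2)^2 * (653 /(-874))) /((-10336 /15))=8089425/252942592 = 0.03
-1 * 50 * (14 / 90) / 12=-35/54 = -0.65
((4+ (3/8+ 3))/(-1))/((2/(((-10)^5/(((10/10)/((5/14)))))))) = 921875/7 = 131696.43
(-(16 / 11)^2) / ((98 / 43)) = -5504/5929 = -0.93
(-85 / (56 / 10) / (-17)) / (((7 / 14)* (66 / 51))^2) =2.13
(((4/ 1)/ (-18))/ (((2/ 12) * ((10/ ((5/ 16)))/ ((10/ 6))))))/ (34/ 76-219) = 19/59796 = 0.00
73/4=18.25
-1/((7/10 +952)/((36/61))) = -360/581147 = 0.00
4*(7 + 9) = 64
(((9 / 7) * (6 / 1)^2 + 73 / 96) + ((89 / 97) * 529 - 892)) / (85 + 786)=-23439041/56775264 = -0.41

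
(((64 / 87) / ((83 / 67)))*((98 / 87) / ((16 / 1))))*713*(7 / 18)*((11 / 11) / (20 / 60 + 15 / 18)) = 18726232/1884681 = 9.94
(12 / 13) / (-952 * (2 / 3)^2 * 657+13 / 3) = -36/10841207 = 0.00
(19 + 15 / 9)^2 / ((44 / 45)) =4805/11 = 436.82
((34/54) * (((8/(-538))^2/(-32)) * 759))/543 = -4301/707256414 = 0.00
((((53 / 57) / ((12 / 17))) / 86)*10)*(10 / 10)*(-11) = -49555/29412 = -1.68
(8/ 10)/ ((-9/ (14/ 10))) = -28/225 = -0.12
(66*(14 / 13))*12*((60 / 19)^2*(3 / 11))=10886400/4693 = 2319.71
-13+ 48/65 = -12.26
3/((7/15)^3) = 10125/343 = 29.52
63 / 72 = 0.88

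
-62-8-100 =-170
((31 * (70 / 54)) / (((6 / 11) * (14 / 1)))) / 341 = 5/324 = 0.02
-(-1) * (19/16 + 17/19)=633/304 = 2.08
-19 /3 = -6.33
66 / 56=33/28 = 1.18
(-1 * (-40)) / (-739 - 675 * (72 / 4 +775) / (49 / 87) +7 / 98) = -784/18642053 = 0.00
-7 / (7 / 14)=-14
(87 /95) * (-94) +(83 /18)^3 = 6625669/554040 = 11.96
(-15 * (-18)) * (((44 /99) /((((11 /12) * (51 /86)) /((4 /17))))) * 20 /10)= 330240/3179 = 103.88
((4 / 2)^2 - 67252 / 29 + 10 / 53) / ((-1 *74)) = 31.28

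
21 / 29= 0.72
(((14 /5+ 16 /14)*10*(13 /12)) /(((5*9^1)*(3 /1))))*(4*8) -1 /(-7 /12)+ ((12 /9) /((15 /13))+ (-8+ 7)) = 2267/189 = 11.99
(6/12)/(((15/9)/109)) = 327/10 = 32.70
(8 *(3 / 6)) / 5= 0.80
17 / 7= 2.43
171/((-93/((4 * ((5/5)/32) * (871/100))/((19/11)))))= -28743/24800 = -1.16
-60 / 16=-15/4 = -3.75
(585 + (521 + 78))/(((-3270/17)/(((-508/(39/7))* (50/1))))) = 357875840/12753 = 28062.09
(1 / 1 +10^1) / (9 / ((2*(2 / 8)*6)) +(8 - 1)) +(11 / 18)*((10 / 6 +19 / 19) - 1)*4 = 1397/270 = 5.17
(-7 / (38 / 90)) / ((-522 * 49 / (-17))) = -85/7714 = -0.01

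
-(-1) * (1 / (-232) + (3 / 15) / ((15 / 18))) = 1367/5800 = 0.24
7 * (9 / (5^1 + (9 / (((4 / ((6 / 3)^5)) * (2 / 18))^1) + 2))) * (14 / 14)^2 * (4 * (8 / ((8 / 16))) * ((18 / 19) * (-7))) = -508032/12445 = -40.82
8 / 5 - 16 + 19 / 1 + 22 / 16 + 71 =76.98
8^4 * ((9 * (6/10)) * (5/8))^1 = 13824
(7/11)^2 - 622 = -75213/121 = -621.60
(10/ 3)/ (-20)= -1/6 = -0.17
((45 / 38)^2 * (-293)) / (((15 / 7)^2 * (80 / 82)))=-5297733/57760 = -91.72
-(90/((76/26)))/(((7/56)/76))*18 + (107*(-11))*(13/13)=-338137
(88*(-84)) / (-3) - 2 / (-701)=1727266/701 = 2464.00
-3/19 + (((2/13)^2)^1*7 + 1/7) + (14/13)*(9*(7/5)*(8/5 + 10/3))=37700774/561925 = 67.09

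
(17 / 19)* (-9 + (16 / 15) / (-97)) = -222887/27645 = -8.06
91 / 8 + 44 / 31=3173/248 = 12.79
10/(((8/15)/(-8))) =-150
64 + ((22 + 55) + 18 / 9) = 143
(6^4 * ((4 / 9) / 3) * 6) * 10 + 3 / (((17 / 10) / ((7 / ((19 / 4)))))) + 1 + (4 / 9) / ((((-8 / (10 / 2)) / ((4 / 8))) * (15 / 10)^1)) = 200993027/17442 = 11523.51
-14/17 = -0.82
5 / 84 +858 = 858.06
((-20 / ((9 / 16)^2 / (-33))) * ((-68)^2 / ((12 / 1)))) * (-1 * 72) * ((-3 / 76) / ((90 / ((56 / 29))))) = 729186304/14877 = 49014.34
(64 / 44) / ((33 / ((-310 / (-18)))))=2480/3267 = 0.76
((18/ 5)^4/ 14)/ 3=4.00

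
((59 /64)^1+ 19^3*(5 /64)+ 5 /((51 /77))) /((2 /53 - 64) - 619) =-47082391/59073504 = -0.80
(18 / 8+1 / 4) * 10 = 25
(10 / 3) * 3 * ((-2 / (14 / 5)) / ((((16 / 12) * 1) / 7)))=-75/2 = -37.50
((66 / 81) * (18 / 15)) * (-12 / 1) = -176/15 = -11.73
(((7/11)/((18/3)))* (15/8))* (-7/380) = -49/13376 = 0.00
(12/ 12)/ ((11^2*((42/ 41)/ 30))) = 205/847 = 0.24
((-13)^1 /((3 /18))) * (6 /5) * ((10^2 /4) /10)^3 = -2925/2 = -1462.50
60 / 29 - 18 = -462/29 = -15.93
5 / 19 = 0.26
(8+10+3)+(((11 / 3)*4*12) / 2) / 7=235/7 = 33.57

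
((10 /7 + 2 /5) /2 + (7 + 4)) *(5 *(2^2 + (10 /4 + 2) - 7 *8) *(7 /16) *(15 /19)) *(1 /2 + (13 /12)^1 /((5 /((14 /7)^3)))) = -139695/64 = -2182.73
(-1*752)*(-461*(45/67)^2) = 702010800/4489 = 156384.67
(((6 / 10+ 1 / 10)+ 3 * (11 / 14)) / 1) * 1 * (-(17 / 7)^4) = -106.35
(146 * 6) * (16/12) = 1168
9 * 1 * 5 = 45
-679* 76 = -51604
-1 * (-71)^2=-5041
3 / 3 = 1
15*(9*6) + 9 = 819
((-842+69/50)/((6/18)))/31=-126093/1550 = -81.35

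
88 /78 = 44/39 = 1.13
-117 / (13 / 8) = -72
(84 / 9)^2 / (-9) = -784/81 = -9.68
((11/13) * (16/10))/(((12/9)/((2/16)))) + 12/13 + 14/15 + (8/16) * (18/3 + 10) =599/60 = 9.98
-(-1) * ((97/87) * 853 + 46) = 86743/87 = 997.05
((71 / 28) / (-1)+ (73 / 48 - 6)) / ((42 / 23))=-54211/14112 = -3.84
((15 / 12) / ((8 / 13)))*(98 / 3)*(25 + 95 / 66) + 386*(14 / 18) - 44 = 2123179/1056 = 2010.59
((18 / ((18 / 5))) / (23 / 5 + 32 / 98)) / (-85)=-245/20519 = -0.01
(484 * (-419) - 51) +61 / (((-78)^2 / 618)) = -205680575/1014 = -202840.80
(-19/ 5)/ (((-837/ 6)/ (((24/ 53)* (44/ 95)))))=704/123225 = 0.01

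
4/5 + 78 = 394/5 = 78.80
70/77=10/11 = 0.91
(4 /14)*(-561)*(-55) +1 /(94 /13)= 5800831/658 = 8815.85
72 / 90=4/5 = 0.80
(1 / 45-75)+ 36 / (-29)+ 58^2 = 4290554/1305 = 3287.78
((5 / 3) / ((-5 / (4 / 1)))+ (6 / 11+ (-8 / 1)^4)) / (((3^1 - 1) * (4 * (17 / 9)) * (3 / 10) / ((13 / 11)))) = 1067.60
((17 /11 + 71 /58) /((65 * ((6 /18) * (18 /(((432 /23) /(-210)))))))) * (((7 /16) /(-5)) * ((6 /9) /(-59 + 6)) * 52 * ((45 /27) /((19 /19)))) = -589/9721525 = 0.00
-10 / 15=-2/3 = -0.67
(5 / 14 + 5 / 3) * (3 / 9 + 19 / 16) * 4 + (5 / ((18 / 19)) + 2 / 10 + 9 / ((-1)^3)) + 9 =4981/280 = 17.79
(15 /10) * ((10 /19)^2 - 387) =-418821/722 = -580.08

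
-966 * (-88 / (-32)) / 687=-1771/458 = -3.87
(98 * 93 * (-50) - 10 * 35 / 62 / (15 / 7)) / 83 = -42380345/7719 = -5490.39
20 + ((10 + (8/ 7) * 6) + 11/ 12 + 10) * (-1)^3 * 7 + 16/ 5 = -10273/60 = -171.22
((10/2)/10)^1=1/2 = 0.50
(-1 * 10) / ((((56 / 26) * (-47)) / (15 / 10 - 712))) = -13195/188 = -70.19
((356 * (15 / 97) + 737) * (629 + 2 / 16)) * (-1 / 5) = -386680357/3880 = -99659.89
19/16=1.19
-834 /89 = -9.37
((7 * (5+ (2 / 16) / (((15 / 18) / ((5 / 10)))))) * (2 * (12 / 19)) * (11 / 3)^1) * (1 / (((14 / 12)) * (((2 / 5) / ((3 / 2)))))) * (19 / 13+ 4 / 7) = 1075.17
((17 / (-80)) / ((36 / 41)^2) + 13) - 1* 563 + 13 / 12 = -56940257/103680 = -549.19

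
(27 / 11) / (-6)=-9/22 = -0.41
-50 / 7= -7.14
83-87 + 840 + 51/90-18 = 24557/30 = 818.57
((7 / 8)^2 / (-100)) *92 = -1127/1600 = -0.70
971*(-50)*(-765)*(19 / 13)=705674250/13 = 54282634.62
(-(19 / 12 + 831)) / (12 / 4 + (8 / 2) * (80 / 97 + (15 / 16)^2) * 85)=-15506032/10843647 = -1.43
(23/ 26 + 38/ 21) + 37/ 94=39619/12831 = 3.09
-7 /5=-1.40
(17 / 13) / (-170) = -1/130 = -0.01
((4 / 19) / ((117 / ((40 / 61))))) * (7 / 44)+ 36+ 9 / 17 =926308853/25357761 = 36.53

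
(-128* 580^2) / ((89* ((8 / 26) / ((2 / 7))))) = -279884800/623 = -449253.29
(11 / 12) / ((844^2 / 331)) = 3641/8548032 = 0.00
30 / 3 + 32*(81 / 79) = 3382/79 = 42.81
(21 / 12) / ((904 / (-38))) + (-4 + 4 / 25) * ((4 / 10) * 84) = -29176049/226000 = -129.10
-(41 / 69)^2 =-1681/4761 = -0.35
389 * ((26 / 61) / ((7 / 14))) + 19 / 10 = 203439/610 = 333.51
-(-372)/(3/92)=11408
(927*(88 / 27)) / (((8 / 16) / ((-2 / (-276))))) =9064/207 = 43.79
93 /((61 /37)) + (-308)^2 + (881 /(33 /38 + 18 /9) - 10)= 633101473/6649 = 95217.55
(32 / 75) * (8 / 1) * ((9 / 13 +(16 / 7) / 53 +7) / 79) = 3183616/9525425 = 0.33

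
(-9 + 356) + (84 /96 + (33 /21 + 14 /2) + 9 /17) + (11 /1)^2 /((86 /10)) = 15189123/40936 = 371.05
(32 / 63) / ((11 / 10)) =320/693 = 0.46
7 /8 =0.88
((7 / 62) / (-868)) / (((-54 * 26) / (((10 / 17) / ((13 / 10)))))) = 25/596365848 = 0.00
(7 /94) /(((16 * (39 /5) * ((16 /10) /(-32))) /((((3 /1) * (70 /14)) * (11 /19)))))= -9625/92872 = -0.10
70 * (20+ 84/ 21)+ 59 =1739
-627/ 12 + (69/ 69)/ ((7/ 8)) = -51.11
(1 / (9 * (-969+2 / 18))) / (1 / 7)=-7/8720 = 0.00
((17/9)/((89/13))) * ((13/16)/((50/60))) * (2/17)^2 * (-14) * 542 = -641186/22695 = -28.25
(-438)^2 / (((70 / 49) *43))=671454/215 = 3123.04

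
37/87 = 0.43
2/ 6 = 0.33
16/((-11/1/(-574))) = 834.91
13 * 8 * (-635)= -66040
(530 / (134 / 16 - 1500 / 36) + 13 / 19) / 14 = -231293/212534 = -1.09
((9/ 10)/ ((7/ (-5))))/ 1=-9/14 = -0.64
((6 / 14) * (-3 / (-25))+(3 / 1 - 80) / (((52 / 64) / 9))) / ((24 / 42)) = -1940283/1300 = -1492.53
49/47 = 1.04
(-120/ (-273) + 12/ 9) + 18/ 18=2.77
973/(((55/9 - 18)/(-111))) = 972027/107 = 9084.36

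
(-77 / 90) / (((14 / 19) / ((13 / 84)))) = -0.18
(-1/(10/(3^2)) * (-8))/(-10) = -18/25 = -0.72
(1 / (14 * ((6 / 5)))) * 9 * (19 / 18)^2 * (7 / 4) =1805/1728 = 1.04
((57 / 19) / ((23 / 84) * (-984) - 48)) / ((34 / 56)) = -294/18887 = -0.02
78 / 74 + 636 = 23571/37 = 637.05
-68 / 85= -4/5 = -0.80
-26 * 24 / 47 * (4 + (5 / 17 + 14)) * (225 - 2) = -43276272/799 = -54163.04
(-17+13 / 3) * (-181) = 2292.67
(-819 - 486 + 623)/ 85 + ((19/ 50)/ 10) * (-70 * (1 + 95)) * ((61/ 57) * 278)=-32291442/425 = -75979.86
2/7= 0.29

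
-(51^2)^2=-6765201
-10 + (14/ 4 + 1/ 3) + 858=5111/6 = 851.83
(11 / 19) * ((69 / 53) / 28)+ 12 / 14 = 3561/4028 = 0.88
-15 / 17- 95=-1630/17 = -95.88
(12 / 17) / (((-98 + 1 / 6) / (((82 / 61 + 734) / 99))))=-358848/6695909 = -0.05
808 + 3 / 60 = 808.05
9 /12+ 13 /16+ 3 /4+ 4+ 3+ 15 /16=41/4 = 10.25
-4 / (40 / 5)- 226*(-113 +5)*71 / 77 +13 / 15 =51989887/2310 = 22506.44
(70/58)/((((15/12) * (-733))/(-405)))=11340/21257 = 0.53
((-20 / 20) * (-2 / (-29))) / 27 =-2/783 = 0.00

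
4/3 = 1.33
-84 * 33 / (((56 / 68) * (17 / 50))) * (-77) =762300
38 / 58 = 19/29 = 0.66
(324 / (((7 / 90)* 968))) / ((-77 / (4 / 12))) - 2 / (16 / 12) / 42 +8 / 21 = 255613/782628 = 0.33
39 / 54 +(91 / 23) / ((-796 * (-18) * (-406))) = 13804219/19113552 = 0.72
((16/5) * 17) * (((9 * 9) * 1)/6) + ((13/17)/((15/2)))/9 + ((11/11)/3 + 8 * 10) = 1869839/2295 = 814.74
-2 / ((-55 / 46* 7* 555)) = 92/213675 = 0.00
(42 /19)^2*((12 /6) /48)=147/722 = 0.20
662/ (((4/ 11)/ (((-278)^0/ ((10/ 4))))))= 3641/5 = 728.20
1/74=0.01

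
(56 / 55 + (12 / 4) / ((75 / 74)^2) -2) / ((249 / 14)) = 559804/5135625 = 0.11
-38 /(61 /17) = -646/61 = -10.59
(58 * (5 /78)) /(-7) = -0.53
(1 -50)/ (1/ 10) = -490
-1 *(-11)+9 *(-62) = -547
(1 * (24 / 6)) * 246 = 984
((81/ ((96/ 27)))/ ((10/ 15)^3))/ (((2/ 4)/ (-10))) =-98415/64 = -1537.73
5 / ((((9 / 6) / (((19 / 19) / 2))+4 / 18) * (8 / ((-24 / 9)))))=-15/29 = -0.52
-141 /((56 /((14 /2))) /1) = -141/8 = -17.62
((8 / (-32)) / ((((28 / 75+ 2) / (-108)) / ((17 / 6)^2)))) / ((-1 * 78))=-21675/18512 = -1.17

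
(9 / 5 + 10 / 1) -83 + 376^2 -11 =706469/5 = 141293.80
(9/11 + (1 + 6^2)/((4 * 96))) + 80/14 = 196001/29568 = 6.63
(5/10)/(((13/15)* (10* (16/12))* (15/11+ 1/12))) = 297/9932 = 0.03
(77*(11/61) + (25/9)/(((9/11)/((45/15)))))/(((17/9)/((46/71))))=107272/12993 = 8.26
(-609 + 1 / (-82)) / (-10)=49939/820 = 60.90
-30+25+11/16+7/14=-61/16 = -3.81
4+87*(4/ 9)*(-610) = -70748/3 = -23582.67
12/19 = 0.63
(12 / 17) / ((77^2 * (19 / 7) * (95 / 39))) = 468/25990195 = 0.00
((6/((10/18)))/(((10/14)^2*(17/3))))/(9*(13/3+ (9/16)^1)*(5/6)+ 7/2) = 28224/303875 = 0.09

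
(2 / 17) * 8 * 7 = 112/17 = 6.59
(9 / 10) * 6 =27/5 = 5.40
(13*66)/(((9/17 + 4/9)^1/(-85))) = -11158290/149 = -74887.85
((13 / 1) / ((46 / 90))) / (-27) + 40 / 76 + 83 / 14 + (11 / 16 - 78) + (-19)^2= 42463867/146832 = 289.20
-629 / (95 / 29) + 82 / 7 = -119897/665 = -180.30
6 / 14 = 3/7 = 0.43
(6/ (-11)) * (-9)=54/11 = 4.91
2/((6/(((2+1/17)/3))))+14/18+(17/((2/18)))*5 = 766.01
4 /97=0.04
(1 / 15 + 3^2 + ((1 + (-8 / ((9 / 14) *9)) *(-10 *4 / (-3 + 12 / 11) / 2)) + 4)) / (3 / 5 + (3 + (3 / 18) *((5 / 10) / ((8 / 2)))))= -8144/70389 = -0.12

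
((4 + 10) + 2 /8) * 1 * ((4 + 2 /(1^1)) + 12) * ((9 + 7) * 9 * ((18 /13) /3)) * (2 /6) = 73872/13 = 5682.46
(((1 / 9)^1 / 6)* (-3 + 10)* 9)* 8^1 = 28/3 = 9.33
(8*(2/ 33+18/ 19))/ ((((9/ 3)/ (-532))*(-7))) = 20224/99 = 204.28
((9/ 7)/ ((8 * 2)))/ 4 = 0.02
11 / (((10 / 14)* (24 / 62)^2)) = 73997/720 = 102.77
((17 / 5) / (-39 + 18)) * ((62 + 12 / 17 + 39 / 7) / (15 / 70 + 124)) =-3250/36519 = -0.09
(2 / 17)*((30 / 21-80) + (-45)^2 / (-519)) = -11750/1211 = -9.70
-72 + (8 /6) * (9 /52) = -933/13 = -71.77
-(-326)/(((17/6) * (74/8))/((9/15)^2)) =70416/15725 = 4.48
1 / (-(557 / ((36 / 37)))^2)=-1296/424730881 = 0.00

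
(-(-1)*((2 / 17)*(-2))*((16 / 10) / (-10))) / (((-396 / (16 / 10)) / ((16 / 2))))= -256/210375 = 0.00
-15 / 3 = -5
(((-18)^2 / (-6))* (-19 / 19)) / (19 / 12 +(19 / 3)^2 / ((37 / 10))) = 71928/16549 = 4.35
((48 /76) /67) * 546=6552/1273 = 5.15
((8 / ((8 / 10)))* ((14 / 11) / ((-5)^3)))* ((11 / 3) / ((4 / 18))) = -42/25 = -1.68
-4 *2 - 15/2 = -31/2 = -15.50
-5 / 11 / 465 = -1/1023 = 0.00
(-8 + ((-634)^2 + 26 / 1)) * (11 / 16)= 276357.12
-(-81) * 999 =80919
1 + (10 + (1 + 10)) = 22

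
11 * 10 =110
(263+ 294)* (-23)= -12811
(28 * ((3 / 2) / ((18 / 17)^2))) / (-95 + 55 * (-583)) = -2023/1736640 = 0.00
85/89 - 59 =-5166/89 = -58.04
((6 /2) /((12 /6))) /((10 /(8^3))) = 384/5 = 76.80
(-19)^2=361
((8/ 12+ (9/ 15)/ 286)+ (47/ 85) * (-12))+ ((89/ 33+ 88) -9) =1841007/24310 = 75.73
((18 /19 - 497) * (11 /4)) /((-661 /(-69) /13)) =-92996475/50236 = -1851.19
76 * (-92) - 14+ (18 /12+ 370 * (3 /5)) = -13565/2 = -6782.50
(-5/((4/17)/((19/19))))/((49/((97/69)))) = -8245/13524 = -0.61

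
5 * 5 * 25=625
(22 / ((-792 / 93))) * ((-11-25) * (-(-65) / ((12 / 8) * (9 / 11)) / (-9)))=-44330/81 = -547.28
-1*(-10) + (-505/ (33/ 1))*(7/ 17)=2075/561 = 3.70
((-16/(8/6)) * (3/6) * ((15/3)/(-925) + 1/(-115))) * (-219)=-15768/851 = -18.53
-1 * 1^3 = -1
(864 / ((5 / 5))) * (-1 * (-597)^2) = -307937376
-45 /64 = -0.70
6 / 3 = 2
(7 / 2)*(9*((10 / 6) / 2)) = 105/4 = 26.25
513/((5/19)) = 9747/5 = 1949.40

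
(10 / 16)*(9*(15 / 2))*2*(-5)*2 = -3375/4 = -843.75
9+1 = 10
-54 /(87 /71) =-1278/29 = -44.07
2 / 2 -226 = -225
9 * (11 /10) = 99/10 = 9.90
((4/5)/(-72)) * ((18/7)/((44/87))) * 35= -87/44 = -1.98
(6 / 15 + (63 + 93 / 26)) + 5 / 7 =61599/910 = 67.69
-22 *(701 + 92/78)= -602470/39 = -15447.95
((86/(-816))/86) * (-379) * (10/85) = 379/6936 = 0.05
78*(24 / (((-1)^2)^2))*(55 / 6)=17160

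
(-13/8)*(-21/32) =1.07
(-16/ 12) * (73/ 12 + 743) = -8989/9 = -998.78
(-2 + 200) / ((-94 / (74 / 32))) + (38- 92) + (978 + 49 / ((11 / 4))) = 7750427/8272 = 936.95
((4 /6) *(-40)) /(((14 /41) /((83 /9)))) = -136120/189 = -720.21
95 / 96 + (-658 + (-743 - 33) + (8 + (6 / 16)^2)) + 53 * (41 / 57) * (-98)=-18826981/3648 = -5160.90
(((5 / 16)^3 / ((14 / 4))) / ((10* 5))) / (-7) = -5/200704 = 0.00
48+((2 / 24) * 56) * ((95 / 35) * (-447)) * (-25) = 141598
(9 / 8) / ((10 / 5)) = 9/16 = 0.56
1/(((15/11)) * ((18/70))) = 77/27 = 2.85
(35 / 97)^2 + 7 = 67088/9409 = 7.13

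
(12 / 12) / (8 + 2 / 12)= 6/49 = 0.12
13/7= 1.86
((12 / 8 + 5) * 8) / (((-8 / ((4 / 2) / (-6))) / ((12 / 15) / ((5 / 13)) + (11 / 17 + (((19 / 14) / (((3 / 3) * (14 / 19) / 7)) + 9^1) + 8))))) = 5046301/71400 = 70.68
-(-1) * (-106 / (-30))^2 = 2809/225 = 12.48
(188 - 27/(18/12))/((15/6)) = 68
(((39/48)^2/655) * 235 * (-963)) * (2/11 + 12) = -512490303/184448 = -2778.51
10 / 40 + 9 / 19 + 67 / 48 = 1933/912 = 2.12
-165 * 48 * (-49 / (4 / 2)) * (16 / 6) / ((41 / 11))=5691840/41 = 138825.37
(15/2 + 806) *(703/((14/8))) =2287562/7 = 326794.57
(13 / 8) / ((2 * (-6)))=-13/96 = -0.14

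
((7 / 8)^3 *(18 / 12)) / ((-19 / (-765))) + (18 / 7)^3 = 383471847/6673408 = 57.46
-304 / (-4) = 76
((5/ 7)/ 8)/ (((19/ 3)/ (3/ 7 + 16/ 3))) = 0.08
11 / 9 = 1.22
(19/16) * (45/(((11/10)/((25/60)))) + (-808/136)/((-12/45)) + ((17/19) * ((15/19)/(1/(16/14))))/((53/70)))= 578056395/12051776 = 47.96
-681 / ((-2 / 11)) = 3745.50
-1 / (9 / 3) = -1/3 = -0.33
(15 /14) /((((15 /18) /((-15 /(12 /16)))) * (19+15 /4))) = -1.13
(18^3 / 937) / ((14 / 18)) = 52488/6559 = 8.00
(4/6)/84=1/126 = 0.01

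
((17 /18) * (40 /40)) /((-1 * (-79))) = 17/1422 = 0.01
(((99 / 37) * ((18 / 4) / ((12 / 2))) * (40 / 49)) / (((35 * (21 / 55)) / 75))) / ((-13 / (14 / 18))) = -90750/164983 = -0.55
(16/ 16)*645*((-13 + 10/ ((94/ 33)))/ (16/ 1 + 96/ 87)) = -4171215/11656 = -357.86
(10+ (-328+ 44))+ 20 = -254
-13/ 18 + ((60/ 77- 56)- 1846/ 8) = -794713/2772 = -286.69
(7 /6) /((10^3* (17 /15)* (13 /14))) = 49/44200 = 0.00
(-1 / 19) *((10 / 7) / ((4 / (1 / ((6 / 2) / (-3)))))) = 5/266 = 0.02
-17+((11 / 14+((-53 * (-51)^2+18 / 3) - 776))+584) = -1932773/14 = -138055.21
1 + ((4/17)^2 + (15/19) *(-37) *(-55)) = 8827520/5491 = 1607.63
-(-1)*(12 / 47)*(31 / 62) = 6/47 = 0.13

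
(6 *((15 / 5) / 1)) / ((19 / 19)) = 18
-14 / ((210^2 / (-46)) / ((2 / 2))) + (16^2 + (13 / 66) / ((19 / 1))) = 168554039/658350 = 256.02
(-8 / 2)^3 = -64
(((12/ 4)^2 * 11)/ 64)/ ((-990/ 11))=-11/640 = -0.02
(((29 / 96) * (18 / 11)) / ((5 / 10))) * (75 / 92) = 6525/8096 = 0.81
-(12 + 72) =-84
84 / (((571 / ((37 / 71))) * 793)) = 3108/32149013 = 0.00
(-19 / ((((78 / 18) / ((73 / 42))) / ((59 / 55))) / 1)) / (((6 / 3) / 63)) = -736497/2860 = -257.52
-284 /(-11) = 25.82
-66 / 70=-33/35 = -0.94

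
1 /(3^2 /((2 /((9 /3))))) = 2/27 = 0.07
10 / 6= 1.67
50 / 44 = 1.14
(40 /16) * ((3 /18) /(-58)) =-0.01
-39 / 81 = -13/27 = -0.48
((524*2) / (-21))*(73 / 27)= -76504/567 = -134.93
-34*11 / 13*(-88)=2531.69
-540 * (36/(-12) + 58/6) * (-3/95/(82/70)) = 75600/779 = 97.05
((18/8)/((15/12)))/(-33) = -3/55 = -0.05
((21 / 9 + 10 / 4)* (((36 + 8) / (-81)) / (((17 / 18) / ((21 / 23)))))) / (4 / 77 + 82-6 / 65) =-11176165/360880488 = -0.03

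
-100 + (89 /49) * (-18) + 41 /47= -303585/2303 = -131.82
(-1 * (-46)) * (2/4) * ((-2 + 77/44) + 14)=1265/4 = 316.25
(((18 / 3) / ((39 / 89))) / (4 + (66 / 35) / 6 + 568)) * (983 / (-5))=-1224818/260403 = -4.70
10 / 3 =3.33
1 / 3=0.33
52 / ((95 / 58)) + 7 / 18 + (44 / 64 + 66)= 1351909/13680 = 98.82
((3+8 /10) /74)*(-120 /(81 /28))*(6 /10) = -1.28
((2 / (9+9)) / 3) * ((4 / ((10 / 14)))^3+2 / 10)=21977/3375 = 6.51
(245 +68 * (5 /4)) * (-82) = -27060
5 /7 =0.71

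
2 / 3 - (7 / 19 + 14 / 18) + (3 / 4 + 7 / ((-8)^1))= -827/1368 = -0.60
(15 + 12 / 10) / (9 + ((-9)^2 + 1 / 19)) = 1539/8555 = 0.18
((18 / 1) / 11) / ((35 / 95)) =342/77 = 4.44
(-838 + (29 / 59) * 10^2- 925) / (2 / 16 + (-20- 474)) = 808936/233109 = 3.47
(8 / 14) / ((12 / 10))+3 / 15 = 71/105 = 0.68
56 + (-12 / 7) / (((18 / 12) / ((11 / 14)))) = 2700/49 = 55.10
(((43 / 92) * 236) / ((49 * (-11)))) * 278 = -705286/12397 = -56.89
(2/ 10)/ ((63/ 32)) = 32/315 = 0.10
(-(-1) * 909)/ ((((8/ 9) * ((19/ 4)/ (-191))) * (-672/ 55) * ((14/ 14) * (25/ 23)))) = 131776821/42560 = 3096.26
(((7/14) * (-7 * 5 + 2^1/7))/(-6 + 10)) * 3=-729/56 = -13.02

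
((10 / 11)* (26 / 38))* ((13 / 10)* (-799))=-135031/209 = -646.08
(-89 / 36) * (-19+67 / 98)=159755/3528 = 45.28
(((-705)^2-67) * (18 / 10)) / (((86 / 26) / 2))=116288172/215 = 540875.22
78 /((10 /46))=1794/5 = 358.80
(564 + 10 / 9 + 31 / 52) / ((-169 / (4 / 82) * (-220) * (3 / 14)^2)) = 12972799/802586070 = 0.02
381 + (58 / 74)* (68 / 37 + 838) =1422735/1369 = 1039.25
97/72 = 1.35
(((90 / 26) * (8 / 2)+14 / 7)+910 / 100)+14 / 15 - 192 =-64787/390 = -166.12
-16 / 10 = -8/5 = -1.60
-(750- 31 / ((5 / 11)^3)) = -52489/125 = -419.91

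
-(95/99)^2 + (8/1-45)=-371662/9801 = -37.92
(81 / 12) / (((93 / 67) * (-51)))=-201/2108 = -0.10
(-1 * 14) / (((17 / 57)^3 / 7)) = -18148914/4913 = -3694.06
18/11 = 1.64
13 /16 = 0.81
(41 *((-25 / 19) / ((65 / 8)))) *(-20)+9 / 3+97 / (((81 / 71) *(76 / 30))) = 2258869/13338 = 169.36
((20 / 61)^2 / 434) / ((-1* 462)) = -100/186522567 = 0.00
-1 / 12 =-0.08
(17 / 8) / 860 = 17/6880 = 0.00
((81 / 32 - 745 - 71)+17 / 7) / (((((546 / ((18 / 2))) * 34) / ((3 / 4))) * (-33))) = 0.01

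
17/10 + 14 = 157/10 = 15.70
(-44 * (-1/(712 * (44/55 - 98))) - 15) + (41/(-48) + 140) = 42958211/346032 = 124.15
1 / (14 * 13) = 1/182 = 0.01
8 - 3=5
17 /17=1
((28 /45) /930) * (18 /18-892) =-462/775 = -0.60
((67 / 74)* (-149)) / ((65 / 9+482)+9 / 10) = -449235/1632107 = -0.28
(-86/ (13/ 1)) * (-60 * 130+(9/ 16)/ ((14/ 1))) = 75129213/1456 = 51599.73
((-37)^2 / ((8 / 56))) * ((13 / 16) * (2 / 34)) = 124579/272 = 458.01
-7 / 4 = -1.75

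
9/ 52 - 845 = -43931/52 = -844.83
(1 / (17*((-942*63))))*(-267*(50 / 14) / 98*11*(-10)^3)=-6118750/57674421 = -0.11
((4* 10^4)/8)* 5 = 25000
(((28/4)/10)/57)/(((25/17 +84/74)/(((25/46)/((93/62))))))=22015/12892374 = 0.00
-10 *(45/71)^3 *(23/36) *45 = -52396875/715822 = -73.20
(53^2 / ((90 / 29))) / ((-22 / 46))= -1873603/990 = -1892.53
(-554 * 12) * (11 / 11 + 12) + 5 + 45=-86374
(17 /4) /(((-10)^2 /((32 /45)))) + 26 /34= 15203/19125 = 0.79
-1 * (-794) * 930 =738420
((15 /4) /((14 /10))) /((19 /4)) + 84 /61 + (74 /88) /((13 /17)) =14110361/4640636 = 3.04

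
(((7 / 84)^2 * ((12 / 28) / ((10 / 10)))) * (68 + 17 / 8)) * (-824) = -19261/112 = -171.97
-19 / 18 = -1.06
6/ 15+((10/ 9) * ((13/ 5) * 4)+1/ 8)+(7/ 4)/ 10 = 1103/90 = 12.26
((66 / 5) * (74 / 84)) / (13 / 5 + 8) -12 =-4045/371 = -10.90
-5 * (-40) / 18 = 100/9 = 11.11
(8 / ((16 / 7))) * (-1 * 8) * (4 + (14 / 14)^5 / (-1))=-84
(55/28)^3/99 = 15125/197568 = 0.08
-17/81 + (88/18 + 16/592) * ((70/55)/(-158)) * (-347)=13.53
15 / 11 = 1.36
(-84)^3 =-592704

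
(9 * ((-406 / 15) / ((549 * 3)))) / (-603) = 406/1655235 = 0.00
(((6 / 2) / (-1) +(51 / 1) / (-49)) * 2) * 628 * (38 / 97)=-1988.25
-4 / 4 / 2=-1/2 = -0.50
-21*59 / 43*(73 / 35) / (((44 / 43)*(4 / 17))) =-219657/880 = -249.61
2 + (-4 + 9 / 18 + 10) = 17/2 = 8.50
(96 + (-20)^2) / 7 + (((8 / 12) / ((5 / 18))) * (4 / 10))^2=314032/4375 = 71.78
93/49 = 1.90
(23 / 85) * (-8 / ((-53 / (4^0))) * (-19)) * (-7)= 24472/4505 = 5.43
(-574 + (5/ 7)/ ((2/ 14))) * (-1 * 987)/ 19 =561603/19 = 29558.05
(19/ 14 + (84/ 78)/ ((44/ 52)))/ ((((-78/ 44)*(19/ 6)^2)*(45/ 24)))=-2592/32851 = -0.08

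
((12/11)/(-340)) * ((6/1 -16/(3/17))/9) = 254/8415 = 0.03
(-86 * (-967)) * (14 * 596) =693903728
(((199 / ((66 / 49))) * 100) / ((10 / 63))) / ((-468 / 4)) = -795.54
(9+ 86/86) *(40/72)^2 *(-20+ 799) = 194750/81 = 2404.32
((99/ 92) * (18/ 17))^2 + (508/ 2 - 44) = 129213921/611524 = 211.30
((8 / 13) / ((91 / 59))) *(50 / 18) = 11800/10647 = 1.11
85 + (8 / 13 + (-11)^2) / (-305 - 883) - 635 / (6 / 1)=-107777/5148 = -20.94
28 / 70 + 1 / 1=7/5 = 1.40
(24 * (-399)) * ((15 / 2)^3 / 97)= -4039875/97 = -41648.20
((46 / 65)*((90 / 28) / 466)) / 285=69/4028570 = 0.00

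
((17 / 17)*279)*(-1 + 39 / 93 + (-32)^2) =285534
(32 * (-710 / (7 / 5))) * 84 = -1363200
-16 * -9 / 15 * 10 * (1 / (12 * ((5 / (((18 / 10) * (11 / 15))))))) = 264/125 = 2.11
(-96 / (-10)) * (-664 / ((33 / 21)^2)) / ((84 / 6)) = -111552/605 = -184.38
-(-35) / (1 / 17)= 595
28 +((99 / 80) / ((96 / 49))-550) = -1334703/2560 = -521.37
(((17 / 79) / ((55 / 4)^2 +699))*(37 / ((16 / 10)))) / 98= 3145/55003039 = 0.00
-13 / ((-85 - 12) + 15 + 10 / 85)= 221/1392 = 0.16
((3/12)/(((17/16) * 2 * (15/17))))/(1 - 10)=-2/135 = -0.01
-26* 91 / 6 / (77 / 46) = -235.58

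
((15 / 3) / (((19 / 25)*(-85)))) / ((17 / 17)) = -25/323 = -0.08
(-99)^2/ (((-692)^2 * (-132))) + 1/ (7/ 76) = 145572577/13408192 = 10.86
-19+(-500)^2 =249981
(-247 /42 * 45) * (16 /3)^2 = -158080/21 = -7527.62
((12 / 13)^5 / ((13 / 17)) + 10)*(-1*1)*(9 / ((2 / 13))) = -236242053/371293 = -636.27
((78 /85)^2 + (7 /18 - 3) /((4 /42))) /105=-2304017/9103500 = -0.25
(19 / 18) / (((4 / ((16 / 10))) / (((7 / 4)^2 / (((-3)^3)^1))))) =-931/19440 = -0.05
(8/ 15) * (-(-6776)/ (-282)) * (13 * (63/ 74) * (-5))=1233232/1739 = 709.16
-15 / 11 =-1.36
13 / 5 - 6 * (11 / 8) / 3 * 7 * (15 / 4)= -69.59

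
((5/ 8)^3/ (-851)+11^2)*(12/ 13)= 158163081/1416064 = 111.69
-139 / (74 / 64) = -4448/37 = -120.22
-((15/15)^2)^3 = -1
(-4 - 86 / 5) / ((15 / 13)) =-1378/75 = -18.37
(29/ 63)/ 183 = 29/11529 = 0.00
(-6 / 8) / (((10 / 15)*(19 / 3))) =-27/152 = -0.18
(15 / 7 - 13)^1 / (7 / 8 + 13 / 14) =-608/101 = -6.02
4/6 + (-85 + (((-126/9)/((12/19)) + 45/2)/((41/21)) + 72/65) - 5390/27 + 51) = -16670861/71955 = -231.68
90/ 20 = 9/2 = 4.50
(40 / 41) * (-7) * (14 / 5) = -784/41 = -19.12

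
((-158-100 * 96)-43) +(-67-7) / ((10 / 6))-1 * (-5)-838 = -53392/5 = -10678.40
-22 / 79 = -0.28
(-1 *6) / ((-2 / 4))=12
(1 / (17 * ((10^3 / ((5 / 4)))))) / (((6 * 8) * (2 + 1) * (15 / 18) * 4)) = 1/6528000 = 0.00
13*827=10751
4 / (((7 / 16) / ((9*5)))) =2880/7 = 411.43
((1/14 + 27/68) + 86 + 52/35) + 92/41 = 8801531/97580 = 90.20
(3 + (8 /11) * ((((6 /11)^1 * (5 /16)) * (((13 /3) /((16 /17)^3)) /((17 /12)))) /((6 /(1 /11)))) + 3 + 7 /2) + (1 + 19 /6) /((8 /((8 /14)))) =561245941/57243648 = 9.80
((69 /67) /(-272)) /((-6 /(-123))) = -2829/36448 = -0.08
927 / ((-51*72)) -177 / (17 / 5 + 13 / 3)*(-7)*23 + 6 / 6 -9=43502767/11832 = 3676.70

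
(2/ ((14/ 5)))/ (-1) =-5/7 = -0.71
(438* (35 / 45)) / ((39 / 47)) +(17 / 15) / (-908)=218073697/531180 = 410.55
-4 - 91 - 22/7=-687/7 = -98.14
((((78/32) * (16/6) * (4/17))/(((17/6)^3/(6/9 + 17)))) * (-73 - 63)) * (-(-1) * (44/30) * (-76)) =442371072/24565 = 18008.19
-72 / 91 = -0.79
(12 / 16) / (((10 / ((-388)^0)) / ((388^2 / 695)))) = 56454/3475 = 16.25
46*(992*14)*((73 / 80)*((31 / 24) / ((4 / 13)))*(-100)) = -734151145/3 = -244717048.33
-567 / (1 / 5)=-2835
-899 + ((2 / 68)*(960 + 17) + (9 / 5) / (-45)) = -739759/850 = -870.30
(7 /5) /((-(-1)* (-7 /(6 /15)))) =-2/25 = -0.08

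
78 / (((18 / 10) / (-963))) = -41730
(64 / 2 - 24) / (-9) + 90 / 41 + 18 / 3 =2696/369 = 7.31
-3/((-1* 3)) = 1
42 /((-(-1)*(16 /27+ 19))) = 1134/529 = 2.14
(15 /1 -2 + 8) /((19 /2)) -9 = -129/19 = -6.79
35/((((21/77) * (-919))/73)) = -28105/2757 = -10.19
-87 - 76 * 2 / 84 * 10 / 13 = -24131/273 = -88.39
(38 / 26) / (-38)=-1/26 = -0.04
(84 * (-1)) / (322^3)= -3/1192366 = 0.00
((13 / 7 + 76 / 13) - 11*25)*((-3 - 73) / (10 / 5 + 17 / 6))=11091744/2639 = 4203.01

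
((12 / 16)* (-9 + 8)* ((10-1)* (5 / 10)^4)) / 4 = -0.11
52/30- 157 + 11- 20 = -164.27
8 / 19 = 0.42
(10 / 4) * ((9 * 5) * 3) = 675/2 = 337.50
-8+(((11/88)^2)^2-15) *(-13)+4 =782323/4096 = 191.00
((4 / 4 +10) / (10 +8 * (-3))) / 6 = -11/84 = -0.13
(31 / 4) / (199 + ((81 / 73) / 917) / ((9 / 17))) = 2075171/53285648 = 0.04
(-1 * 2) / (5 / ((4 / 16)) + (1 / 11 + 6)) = -22/287 = -0.08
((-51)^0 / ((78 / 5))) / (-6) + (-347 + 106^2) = 10888.99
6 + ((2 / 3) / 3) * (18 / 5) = 34/5 = 6.80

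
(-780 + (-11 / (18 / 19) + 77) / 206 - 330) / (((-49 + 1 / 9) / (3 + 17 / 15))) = 127555793/1359600 = 93.82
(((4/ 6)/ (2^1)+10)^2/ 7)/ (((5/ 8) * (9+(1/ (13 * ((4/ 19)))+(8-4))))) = 1.83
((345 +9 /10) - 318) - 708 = -6801/10 = -680.10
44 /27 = 1.63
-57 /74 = -0.77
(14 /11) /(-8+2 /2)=-0.18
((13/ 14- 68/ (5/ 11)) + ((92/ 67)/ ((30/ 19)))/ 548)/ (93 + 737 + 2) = -14328725/80187744 = -0.18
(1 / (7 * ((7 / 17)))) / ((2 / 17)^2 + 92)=4913/1303008 = 0.00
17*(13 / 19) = 221/19 = 11.63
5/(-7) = -5/7 = -0.71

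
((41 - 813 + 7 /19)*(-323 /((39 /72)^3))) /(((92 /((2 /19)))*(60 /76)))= 574242048/252655 = 2272.83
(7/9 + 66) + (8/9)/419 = 251827/3771 = 66.78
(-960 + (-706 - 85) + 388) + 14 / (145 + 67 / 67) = -99492/73 = -1362.90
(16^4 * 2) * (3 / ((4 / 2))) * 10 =1966080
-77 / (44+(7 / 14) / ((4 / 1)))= -616/353 = -1.75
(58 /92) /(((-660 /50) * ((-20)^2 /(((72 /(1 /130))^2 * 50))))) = -132327000/253 = -523031.62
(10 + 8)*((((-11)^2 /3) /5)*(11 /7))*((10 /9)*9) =15972/7 = 2281.71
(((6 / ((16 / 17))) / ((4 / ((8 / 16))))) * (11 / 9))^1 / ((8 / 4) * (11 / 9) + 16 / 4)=561/3712 = 0.15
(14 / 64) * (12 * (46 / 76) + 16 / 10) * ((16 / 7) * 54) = 22734/95 = 239.31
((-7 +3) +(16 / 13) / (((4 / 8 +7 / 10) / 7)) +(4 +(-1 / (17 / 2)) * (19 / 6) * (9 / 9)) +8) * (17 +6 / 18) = 39268/153 = 256.65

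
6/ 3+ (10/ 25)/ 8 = 41/20 = 2.05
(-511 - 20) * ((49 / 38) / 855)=-2891/3610 = -0.80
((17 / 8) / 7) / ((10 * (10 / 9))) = 153/5600 = 0.03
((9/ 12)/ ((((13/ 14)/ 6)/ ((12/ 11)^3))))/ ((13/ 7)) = 762048/224939 = 3.39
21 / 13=1.62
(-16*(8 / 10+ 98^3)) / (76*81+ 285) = -75295424/32205 = -2338.00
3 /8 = 0.38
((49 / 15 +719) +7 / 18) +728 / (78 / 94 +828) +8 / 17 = 410966669/567630 = 724.00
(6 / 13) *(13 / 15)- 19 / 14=-67/70 = -0.96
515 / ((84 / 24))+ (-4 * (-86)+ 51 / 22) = 75993/154 = 493.46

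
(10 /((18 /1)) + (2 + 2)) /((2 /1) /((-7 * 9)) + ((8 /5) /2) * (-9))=-1435/2278 = -0.63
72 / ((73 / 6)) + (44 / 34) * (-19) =-23170/1241 = -18.67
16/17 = 0.94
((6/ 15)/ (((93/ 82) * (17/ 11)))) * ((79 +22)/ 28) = 45551/55335 = 0.82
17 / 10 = 1.70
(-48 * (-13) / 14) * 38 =11856/7 = 1693.71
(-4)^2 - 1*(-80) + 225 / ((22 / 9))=4137/22 = 188.05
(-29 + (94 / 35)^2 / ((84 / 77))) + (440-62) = 1306874/3675 = 355.61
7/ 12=0.58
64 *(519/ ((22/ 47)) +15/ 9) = 2345248/33 = 71068.12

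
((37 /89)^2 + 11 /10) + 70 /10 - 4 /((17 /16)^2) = 108268059/22891690 = 4.73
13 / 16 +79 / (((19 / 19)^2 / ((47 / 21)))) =59681/336 = 177.62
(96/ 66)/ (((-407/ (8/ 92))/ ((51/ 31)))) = -1632/3192101 = 0.00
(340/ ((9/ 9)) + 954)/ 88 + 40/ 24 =2161/132 = 16.37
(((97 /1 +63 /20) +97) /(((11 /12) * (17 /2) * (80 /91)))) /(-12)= -358813/149600 = -2.40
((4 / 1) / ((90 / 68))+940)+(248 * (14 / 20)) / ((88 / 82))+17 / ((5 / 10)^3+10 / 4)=3850523/3465 = 1111.26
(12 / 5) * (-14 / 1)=-168/5 = -33.60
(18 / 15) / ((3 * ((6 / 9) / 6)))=18/5 = 3.60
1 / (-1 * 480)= -1/480 = 0.00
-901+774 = -127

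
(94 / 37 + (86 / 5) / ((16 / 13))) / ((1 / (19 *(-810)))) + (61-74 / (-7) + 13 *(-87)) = -264422007/1036 = -255233.60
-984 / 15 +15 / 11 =-3533/55 = -64.24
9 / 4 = 2.25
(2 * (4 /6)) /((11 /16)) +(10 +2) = 460/33 = 13.94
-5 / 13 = -0.38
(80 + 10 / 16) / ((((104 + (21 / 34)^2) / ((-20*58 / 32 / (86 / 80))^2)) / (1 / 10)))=91143375/1037719 = 87.83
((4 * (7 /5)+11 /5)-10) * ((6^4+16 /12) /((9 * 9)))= -42812/1215 = -35.24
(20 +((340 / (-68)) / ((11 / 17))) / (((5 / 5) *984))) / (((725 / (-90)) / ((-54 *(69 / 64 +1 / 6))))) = 279279387/1674112 = 166.82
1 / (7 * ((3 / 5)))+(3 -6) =-58/21 = -2.76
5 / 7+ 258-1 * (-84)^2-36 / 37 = -1760749/259 = -6798.26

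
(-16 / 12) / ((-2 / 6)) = 4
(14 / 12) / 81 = 7/486 = 0.01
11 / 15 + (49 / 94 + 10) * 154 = 1142812/705 = 1621.01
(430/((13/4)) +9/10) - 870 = -95783/130 = -736.79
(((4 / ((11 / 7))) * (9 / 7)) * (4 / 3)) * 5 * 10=2400/11 = 218.18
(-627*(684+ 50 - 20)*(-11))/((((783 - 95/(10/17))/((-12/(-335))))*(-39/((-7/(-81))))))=-2785552/4429035 = -0.63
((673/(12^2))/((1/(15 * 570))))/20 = 63935/32 = 1997.97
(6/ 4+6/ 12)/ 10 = 1/5 = 0.20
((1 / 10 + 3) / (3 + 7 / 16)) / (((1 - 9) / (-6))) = 186/275 = 0.68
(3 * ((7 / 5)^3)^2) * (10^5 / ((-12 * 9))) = -941192/45 = -20915.38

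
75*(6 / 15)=30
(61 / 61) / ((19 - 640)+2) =-1/619 = 0.00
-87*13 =-1131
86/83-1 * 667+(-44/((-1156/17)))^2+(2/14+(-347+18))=-166969098/167909 = -994.40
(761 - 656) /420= 1/4 = 0.25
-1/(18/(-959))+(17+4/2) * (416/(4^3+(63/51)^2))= 59277191/340866 = 173.90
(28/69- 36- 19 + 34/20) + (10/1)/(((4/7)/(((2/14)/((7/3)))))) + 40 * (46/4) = 985748/2415 = 408.18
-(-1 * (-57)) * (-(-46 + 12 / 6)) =-2508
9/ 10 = 0.90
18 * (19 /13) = 26.31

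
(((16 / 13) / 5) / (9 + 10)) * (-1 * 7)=-112/1235 = -0.09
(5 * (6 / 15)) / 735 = 2/735 = 0.00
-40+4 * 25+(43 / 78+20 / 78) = 1581/26 = 60.81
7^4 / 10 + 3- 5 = 2381/10 = 238.10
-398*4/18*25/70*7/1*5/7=-9950/63 = -157.94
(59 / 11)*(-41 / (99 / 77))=-16933/99 = -171.04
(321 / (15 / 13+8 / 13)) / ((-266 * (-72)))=1391/146832 = 0.01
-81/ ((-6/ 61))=1647/2 = 823.50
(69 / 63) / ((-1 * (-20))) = 23/420 = 0.05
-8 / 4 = -2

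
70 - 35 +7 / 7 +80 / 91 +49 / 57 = 195751/5187 = 37.74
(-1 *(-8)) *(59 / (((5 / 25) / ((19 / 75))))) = 8968/15 = 597.87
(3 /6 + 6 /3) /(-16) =-5/32 = -0.16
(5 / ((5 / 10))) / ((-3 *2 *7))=-5/21 = -0.24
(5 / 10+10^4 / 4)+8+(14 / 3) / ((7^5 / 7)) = 5162497/2058 = 2508.50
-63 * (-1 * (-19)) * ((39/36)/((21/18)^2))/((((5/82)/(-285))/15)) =467563590/7 = 66794798.57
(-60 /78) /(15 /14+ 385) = -28/14053 = 0.00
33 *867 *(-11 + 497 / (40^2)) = -489333933/1600 = -305833.71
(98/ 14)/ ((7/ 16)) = 16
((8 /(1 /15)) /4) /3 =10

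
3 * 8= 24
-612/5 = -122.40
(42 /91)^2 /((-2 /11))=-1.17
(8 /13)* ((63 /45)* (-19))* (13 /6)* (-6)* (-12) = -12768/5 = -2553.60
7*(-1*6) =-42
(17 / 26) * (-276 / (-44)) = 1173/286 = 4.10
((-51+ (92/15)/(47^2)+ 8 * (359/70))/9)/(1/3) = -2312179/695835 = -3.32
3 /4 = 0.75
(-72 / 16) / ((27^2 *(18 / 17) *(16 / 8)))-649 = -3784985/5832 = -649.00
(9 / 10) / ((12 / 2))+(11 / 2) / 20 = 17/40 = 0.42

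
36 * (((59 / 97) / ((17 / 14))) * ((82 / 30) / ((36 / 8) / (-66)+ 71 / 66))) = 7663392/156655 = 48.92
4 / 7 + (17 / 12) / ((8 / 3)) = 247/224 = 1.10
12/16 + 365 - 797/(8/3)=535/8 = 66.88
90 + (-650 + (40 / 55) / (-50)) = -560.01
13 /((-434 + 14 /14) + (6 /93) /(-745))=-300235/10000137 = -0.03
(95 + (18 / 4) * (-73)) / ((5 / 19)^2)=-168587/50 = -3371.74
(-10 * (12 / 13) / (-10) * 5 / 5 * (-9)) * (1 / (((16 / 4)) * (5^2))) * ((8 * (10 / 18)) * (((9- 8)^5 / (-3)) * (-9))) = -72/65 = -1.11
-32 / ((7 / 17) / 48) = -26112/7 = -3730.29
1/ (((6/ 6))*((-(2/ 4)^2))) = -4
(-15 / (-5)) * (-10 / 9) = -10/3 = -3.33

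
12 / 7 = 1.71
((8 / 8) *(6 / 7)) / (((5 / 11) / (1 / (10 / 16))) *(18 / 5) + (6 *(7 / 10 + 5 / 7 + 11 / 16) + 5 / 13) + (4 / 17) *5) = 194480/3447537 = 0.06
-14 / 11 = -1.27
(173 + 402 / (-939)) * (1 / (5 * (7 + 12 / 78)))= 46813/9703 = 4.82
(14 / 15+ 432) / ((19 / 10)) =12988/57 = 227.86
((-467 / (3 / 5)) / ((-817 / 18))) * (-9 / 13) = -11.87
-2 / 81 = -0.02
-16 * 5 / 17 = -4.71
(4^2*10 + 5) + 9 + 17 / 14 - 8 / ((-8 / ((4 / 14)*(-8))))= 2421/14 = 172.93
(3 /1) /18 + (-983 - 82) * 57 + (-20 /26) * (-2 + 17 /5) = -4735061/78 = -60705.91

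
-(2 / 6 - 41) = 122/3 = 40.67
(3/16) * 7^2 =147/16 = 9.19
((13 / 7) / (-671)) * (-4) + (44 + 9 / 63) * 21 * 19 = 82728313/4697 = 17613.01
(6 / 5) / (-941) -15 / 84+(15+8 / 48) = 5923091/395220 = 14.99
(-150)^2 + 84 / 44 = 247521/11 = 22501.91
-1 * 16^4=-65536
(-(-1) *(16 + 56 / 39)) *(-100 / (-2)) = 34000/39 = 871.79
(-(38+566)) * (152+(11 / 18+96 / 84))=-5850646/63 = -92867.40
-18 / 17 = -1.06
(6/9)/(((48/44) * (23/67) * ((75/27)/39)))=28743/1150 = 24.99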